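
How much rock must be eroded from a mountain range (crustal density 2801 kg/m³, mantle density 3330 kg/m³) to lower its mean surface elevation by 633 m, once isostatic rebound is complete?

Net drop Δ = e − u = e − e ρ_c/ρ_m = e (ρ_m − ρ_c)/ρ_m.
e = Δ ρ_m/(ρ_m − ρ_c) = 633 m × 3330/529 = 3980 m.

3980 m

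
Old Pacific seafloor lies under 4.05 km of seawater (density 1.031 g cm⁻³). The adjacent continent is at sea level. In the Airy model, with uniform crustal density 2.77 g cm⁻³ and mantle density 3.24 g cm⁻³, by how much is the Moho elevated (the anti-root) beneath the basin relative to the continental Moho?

15 km

Balancing pressure at the compensation depth: replacing crust with seawater at the top is compensated by replacing crust with mantle at the base: d (ρ_c − ρ_w) = a (ρ_m − ρ_c).
a = d (ρ_c − ρ_w)/(ρ_m − ρ_c) = 4.05 km × 1.739/0.47 = 15 km.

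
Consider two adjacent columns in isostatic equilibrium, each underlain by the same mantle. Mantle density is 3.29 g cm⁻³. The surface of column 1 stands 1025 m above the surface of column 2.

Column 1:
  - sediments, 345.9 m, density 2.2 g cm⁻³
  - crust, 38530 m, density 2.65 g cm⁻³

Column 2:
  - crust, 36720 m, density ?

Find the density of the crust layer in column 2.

2.7 g cm⁻³

Take the compensation level at the base of the deeper column (depth z_c below the surface of column 1) and equate Σ ρ_i t_i down to z_c; mantle fills any gap and the z_c terms cancel.
Column 1: 345.9×2.2 + 38530×2.65 + (z_c − 38875.9)×3.29
Column 2: 1025×0 + 36720×ρ + (z_c − 1025 − 36720)×3.29
The z_c×3.29 term appears on both sides and cancels. Collect the known terms of each column as K = Σ(ρt)_known − 3.29 × (depth of known layers): K_1 = 102865.48 − 3.29×38875.9 = −25036.231; K_2 = 0 − 3.29×(1025 + 36720) = −124181.05.
Balance: K_1 = K_2 + 36720×ρ, so ρ = (K_1 − K_2)/36720 = 99144.8/36720 = 2.7 g cm⁻³.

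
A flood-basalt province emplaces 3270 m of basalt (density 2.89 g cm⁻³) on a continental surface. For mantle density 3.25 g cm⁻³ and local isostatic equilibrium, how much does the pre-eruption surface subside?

Subaerial loading: s = t ρ_load / ρ_m.
s = 3270 m × 2.89/3.25 = 2910 m.

2910 m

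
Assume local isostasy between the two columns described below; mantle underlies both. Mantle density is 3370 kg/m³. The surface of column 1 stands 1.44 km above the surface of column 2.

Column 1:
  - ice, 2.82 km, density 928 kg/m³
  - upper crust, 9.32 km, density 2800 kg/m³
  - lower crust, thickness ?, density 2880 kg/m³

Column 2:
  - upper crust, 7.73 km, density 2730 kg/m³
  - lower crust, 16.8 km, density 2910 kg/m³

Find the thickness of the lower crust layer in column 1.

Take the compensation level at the base of the deeper column (depth z_c below the surface of column 1) and equate Σ ρ_i t_i down to z_c; mantle fills any gap and the z_c terms cancel.
Column 1: 2.82×928 + 9.32×2800 + x×2880 + (z_c − 12.14 − x)×3370
Column 2: 1.44×0 + 7.73×2730 + 16.8×2910 + (z_c − 1.44 − 24.53)×3370
The z_c×3370 term appears on both sides and cancels. Collect the known terms of each column as K = Σ(ρt)_known − 3370 × (depth of known layers): K_1 = 28712.96 − 3370×12.14 = −12198.84; K_2 = 69990.9 − 3370×(1.44 + 24.53) = −17528.
Balance: K_1 − x×(3370 − 2880) = K_2, so x = (K_1 − K_2)/(3370 − 2880) = 5329.16/490 = 10.9 km.

10.9 km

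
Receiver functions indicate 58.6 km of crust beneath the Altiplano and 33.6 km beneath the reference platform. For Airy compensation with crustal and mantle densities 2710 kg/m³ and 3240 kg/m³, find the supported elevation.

4.09 km

Excess crust Δ = 58.6 km − 33.6 km = 25 km, split between elevation h and root r with h + r = Δ.
Airy balance ρ_c h = (ρ_m − ρ_c) r gives r = h ρ_c/(ρ_m − ρ_c), so h (1 + ρ_c/(ρ_m − ρ_c)) = Δ, i.e. h = Δ (ρ_m − ρ_c)/ρ_m.
h = 25 km × 530/3240 = 4.09 km.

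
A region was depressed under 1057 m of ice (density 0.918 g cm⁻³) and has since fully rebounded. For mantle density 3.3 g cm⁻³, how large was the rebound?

294 m

Removing the load lets mantle flow back in; uplift u satisfies ρ_ice t = ρ_m u.
u = t ρ_ice/ρ_m = 1057 m × 0.918/3.3 = 294 m.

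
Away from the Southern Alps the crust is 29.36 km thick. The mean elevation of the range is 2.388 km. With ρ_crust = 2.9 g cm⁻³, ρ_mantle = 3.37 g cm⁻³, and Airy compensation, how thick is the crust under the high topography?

Root depth r = h ρ_c / (ρ_m − ρ_c) = 2.388 km × 2.9 / 0.47 = 14.73 km.
Total thickness = T + h + r = 29.36 km + 2.388 km + 14.73 km = 46.5 km.

46.5 km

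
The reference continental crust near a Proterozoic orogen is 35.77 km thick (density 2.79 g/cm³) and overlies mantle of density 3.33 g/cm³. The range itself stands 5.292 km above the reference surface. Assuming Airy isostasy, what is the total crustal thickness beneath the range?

Root depth r = h ρ_c / (ρ_m − ρ_c) = 5.292 km × 2.79 / 0.54 = 27.34 km.
Total thickness = T + h + r = 35.77 km + 5.292 km + 27.34 km = 68.4 km.

68.4 km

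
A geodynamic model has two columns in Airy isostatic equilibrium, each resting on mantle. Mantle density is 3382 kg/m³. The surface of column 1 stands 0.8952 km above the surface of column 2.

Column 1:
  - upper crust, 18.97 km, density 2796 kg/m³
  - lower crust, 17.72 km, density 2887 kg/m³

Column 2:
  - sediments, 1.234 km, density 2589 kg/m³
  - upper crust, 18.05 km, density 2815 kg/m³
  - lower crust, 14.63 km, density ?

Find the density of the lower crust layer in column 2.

Take the compensation level at the base of the deeper column (depth z_c below the surface of column 1) and equate Σ ρ_i t_i down to z_c; mantle fills any gap and the z_c terms cancel.
Column 1: 18.97×2796 + 17.72×2887 + (z_c − 36.69)×3382
Column 2: 0.8952×0 + 1.234×2589 + 18.05×2815 + 14.63×ρ + (z_c − 0.8952 − 33.914)×3382
The z_c×3382 term appears on both sides and cancels. Collect the known terms of each column as K = Σ(ρt)_known − 3382 × (depth of known layers): K_1 = 104197.76 − 3382×36.69 = −19887.82; K_2 = 54005.576 − 3382×(0.8952 + 33.914) = −63719.1384.
Balance: K_1 = K_2 + 14.63×ρ, so ρ = (K_1 − K_2)/14.63 = 43831.3/14.63 = 3000 kg/m³.

3000 kg/m³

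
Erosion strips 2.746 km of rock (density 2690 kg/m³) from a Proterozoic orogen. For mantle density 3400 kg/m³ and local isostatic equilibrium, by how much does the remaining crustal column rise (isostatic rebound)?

2.17 km

Unloading: uplift u = e ρ_c/ρ_m = 2.746 km × 2690/3400 = 2.17 km.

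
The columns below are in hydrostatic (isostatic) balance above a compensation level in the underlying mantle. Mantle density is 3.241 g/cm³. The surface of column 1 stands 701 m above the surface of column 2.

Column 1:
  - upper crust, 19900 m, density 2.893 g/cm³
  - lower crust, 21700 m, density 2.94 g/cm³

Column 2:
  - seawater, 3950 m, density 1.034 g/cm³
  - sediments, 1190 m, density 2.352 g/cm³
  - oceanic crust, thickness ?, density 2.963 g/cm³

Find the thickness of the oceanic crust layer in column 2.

5070 m

Take the compensation level at the base of the deeper column (depth z_c below the surface of column 1) and equate Σ ρ_i t_i down to z_c; mantle fills any gap and the z_c terms cancel.
Column 1: 19900×2.893 + 21700×2.94 + (z_c − 41600)×3.241
Column 2: 701×0 + 3950×1.034 + 1190×2.352 + x×2.963 + (z_c − 701 − 5140 − x)×3.241
The z_c×3.241 term appears on both sides and cancels. Collect the known terms of each column as K = Σ(ρt)_known − 3.241 × (depth of known layers): K_1 = 121368.7 − 3.241×41600 = −13456.9; K_2 = 6883.18 − 3.241×(701 + 5140) = −12047.501.
Balance: K_1 = K_2 − x×(3.241 − 2.963), so x = (K_2 − K_1)/(3.241 − 2.963) = 1409.4/0.278 = 5070 m.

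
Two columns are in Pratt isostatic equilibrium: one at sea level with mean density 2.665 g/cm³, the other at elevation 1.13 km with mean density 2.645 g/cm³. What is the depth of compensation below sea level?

ρ_ref D = ρ (D + h) → D (ρ_ref − ρ) = ρ h.
D = ρ h/(ρ_ref − ρ) = 2.645 × 1.13 km/(2.665 − 2.645) = 149 km.

149 km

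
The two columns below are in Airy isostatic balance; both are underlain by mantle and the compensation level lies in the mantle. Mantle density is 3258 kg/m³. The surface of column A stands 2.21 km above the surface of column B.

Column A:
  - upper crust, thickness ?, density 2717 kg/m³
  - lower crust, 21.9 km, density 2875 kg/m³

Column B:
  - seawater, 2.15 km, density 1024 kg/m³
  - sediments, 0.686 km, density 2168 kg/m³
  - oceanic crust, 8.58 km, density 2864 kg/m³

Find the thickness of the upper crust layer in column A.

Take the compensation level at the base of the deeper column (depth z_c below the surface of column A) and equate Σ ρ_i t_i down to z_c; mantle fills any gap and the z_c terms cancel.
Column A: x×2717 + 21.9×2875 + (z_c − 21.9 − x)×3258
Column B: 2.21×0 + 2.15×1024 + 0.686×2168 + 8.58×2864 + (z_c − 2.21 − 11.416)×3258
The z_c×3258 term appears on both sides and cancels. Collect the known terms of each column as K = Σ(ρt)_known − 3258 × (depth of known layers): K_A = 62962.5 − 3258×21.9 = −8387.7; K_B = 28261.968 − 3258×(2.21 + 11.416) = −16131.54.
Balance: K_A − x×(3258 − 2717) = K_B, so x = (K_A − K_B)/(3258 − 2717) = 7743.84/541 = 14.3 km.

14.3 km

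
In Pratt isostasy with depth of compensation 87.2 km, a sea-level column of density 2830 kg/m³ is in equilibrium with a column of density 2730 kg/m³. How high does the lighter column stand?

ρ_ref D = ρ (D + h) → h = D (ρ_ref − ρ)/ρ.
h = 87.2 km × (2830 − 2730)/2730 = 3.19 km.

3.19 km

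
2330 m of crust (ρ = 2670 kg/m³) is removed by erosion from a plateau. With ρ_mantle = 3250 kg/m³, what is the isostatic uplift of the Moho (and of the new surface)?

Unloading: uplift u = e ρ_c/ρ_m = 2330 m × 2670/3250 = 1910 m.

1910 m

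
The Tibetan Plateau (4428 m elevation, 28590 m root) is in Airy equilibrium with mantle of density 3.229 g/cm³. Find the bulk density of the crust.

ρ_c h = (ρ_m − ρ_c) r → ρ_c (h + r) = ρ_m r → ρ_c = ρ_m r / (h + r).
ρ_c = 3.229 × 28590 m / (4428 m + 28590 m) = 2.8 g/cm³.

2.8 g/cm³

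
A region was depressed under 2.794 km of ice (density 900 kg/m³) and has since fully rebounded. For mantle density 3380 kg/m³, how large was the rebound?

0.744 km

Removing the load lets mantle flow back in; uplift u satisfies ρ_ice t = ρ_m u.
u = t ρ_ice/ρ_m = 2.794 km × 900/3380 = 0.744 km.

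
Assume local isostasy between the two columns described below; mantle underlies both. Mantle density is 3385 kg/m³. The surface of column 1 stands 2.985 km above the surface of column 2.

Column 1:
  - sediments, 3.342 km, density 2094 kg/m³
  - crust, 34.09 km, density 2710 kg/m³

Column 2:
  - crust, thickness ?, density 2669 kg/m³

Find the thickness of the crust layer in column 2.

24.1 km

Take the compensation level at the base of the deeper column (depth z_c below the surface of column 1) and equate Σ ρ_i t_i down to z_c; mantle fills any gap and the z_c terms cancel.
Column 1: 3.342×2094 + 34.09×2710 + (z_c − 37.432)×3385
Column 2: 2.985×0 + x×2669 + (z_c − 2.985 − 0 − x)×3385
The z_c×3385 term appears on both sides and cancels. Collect the known terms of each column as K = Σ(ρt)_known − 3385 × (depth of known layers): K_1 = 99382.048 − 3385×37.432 = −27325.272; K_2 = 0 − 3385×(2.985 + 0) = −10104.225.
Balance: K_1 = K_2 − x×(3385 − 2669), so x = (K_2 − K_1)/(3385 − 2669) = 17221/716 = 24.1 km.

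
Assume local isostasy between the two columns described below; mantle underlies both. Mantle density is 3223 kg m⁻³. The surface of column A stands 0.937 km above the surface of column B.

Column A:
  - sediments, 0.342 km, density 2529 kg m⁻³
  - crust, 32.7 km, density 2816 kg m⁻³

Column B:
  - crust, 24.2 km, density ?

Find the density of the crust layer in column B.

Take the compensation level at the base of the deeper column (depth z_c below the surface of column A) and equate Σ ρ_i t_i down to z_c; mantle fills any gap and the z_c terms cancel.
Column A: 0.342×2529 + 32.7×2816 + (z_c − 33.042)×3223
Column B: 0.937×0 + 24.2×ρ + (z_c − 0.937 − 24.2)×3223
The z_c×3223 term appears on both sides and cancels. Collect the known terms of each column as K = Σ(ρt)_known − 3223 × (depth of known layers): K_A = 92948.118 − 3223×33.042 = −13546.248; K_B = 0 − 3223×(0.937 + 24.2) = −81016.551.
Balance: K_A = K_B + 24.2×ρ, so ρ = (K_A − K_B)/24.2 = 67470.3/24.2 = 2790 kg m⁻³.

2790 kg m⁻³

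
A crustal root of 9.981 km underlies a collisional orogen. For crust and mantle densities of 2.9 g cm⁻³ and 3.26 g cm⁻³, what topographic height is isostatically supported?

Equating mass per unit area of the two columns: ρ_c h = (ρ_m − ρ_c) r.
h = r (ρ_m − ρ_c) / ρ_c = 9.981 km × (3.26 − 2.9) / 2.9 = 1.24 km.

1.24 km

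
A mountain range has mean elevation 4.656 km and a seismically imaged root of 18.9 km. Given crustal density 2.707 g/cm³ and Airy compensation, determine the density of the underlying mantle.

3.37 g/cm³

Airy balance: ρ_c h = (ρ_m − ρ_c) r → ρ_m = ρ_c (1 + h/r).
ρ_m = 2.707 × (1 + 4.656 km/18.9 km) = 3.37 g/cm³.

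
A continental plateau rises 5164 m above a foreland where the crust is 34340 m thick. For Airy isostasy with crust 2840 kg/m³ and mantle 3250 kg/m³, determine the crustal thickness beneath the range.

Root depth r = h ρ_c / (ρ_m − ρ_c) = 5164 m × 2840 / 410 = 35770 m.
Total thickness = T + h + r = 34340 m + 5164 m + 35770 m = 75300 m.

75300 m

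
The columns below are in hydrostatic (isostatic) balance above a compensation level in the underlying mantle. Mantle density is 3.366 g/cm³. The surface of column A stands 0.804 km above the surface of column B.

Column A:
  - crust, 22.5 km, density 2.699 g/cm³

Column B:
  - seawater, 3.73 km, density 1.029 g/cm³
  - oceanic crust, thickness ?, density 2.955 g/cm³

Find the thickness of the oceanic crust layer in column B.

Take the compensation level at the base of the deeper column (depth z_c below the surface of column A) and equate Σ ρ_i t_i down to z_c; mantle fills any gap and the z_c terms cancel.
Column A: 22.5×2.699 + (z_c − 22.5)×3.366
Column B: 0.804×0 + 3.73×1.029 + x×2.955 + (z_c − 0.804 − 3.73 − x)×3.366
The z_c×3.366 term appears on both sides and cancels. Collect the known terms of each column as K = Σ(ρt)_known − 3.366 × (depth of known layers): K_A = 60.7275 − 3.366×22.5 = −15.0075; K_B = 3.83817 − 3.366×(0.804 + 3.73) = −11.423274.
Balance: K_A = K_B − x×(3.366 − 2.955), so x = (K_B − K_A)/(3.366 − 2.955) = 3.58423/0.411 = 8.72 km.

8.72 km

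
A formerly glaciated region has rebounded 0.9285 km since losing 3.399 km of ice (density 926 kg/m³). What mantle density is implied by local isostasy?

ρ_m = ρ_ice t / u = 926 × 3.399 km/0.9285 km = 3390 kg/m³.

3390 kg/m³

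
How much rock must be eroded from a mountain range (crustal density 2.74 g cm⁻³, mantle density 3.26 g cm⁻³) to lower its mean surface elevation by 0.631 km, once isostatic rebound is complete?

3.96 km

Net drop Δ = e − u = e − e ρ_c/ρ_m = e (ρ_m − ρ_c)/ρ_m.
e = Δ ρ_m/(ρ_m − ρ_c) = 0.631 km × 3.26/0.52 = 3.96 km.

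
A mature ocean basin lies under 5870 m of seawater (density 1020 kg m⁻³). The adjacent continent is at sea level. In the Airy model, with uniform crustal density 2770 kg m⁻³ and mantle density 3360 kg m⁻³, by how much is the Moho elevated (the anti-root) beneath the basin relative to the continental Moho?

For local isostatic compensation: replacing crust with seawater at the top is compensated by replacing crust with mantle at the base: d (ρ_c − ρ_w) = a (ρ_m − ρ_c).
a = d (ρ_c − ρ_w)/(ρ_m − ρ_c) = 5870 m × 1750/590 = 17400 m.

17400 m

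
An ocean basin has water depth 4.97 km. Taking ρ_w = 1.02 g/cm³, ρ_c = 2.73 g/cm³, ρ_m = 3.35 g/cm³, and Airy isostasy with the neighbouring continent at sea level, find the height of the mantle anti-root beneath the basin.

13.7 km

For local isostatic compensation: replacing crust with seawater at the top is compensated by replacing crust with mantle at the base: d (ρ_c − ρ_w) = a (ρ_m − ρ_c).
a = d (ρ_c − ρ_w)/(ρ_m − ρ_c) = 4.97 km × 1.71/0.62 = 13.7 km.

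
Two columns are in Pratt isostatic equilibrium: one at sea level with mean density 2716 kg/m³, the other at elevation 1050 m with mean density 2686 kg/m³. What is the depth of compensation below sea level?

ρ_ref D = ρ (D + h) → D (ρ_ref − ρ) = ρ h.
D = ρ h/(ρ_ref − ρ) = 2686 × 1050 m/(2716 − 2686) = 94000 m.

94000 m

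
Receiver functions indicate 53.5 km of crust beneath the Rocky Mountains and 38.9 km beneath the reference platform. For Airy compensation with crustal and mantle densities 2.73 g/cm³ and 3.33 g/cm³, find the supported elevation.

2.63 km

Excess crust Δ = 53.5 km − 38.9 km = 14.6 km, split between elevation h and root r with h + r = Δ.
Airy balance ρ_c h = (ρ_m − ρ_c) r gives r = h ρ_c/(ρ_m − ρ_c), so h (1 + ρ_c/(ρ_m − ρ_c)) = Δ, i.e. h = Δ (ρ_m − ρ_c)/ρ_m.
h = 14.6 km × 0.6/3.33 = 2.63 km.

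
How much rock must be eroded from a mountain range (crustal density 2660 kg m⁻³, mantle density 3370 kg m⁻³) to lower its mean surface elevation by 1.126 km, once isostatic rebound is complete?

Net drop Δ = e − u = e − e ρ_c/ρ_m = e (ρ_m − ρ_c)/ρ_m.
e = Δ ρ_m/(ρ_m − ρ_c) = 1.126 km × 3370/710 = 5.34 km.

5.34 km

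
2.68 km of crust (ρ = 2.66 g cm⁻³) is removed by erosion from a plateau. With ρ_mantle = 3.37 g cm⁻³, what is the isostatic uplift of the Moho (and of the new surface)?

2.12 km

Unloading: uplift u = e ρ_c/ρ_m = 2.68 km × 2.66/3.37 = 2.12 km.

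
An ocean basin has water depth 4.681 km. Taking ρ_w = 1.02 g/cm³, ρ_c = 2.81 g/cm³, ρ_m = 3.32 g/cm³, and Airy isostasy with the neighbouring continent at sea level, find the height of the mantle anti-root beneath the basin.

16.4 km

Equating mass per unit area of the two columns: replacing crust with seawater at the top is compensated by replacing crust with mantle at the base: d (ρ_c − ρ_w) = a (ρ_m − ρ_c).
a = d (ρ_c − ρ_w)/(ρ_m − ρ_c) = 4.681 km × 1.79/0.51 = 16.4 km.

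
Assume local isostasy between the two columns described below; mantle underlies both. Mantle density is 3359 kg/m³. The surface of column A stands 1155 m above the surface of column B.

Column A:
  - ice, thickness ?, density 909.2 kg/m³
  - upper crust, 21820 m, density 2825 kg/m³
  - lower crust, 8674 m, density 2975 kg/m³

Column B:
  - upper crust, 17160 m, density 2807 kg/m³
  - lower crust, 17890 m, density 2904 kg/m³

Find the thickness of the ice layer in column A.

Take the compensation level at the base of the deeper column (depth z_c below the surface of column A) and equate Σ ρ_i t_i down to z_c; mantle fills any gap and the z_c terms cancel.
Column A: x×909.2 + 21820×2825 + 8674×2975 + (z_c − 30494 − x)×3359
Column B: 1155×0 + 17160×2807 + 17890×2904 + (z_c − 1155 − 35050)×3359
The z_c×3359 term appears on both sides and cancels. Collect the known terms of each column as K = Σ(ρt)_known − 3359 × (depth of known layers): K_A = 87446650 − 3359×30494 = −14982696; K_B = 100120680 − 3359×(1155 + 35050) = −21491915.
Balance: K_A − x×(3359 − 909.2) = K_B, so x = (K_A − K_B)/(3359 − 909.2) = 6509220/2449.8 = 2660 m.

2660 m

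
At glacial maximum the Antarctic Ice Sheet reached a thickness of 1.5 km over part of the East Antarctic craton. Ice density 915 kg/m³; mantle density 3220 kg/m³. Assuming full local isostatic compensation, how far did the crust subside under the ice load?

0.426 km

Isostatic balance requires: the ice load ρ_ice t is balanced by mantle displaced below, ρ_m s.
s = t ρ_ice / ρ_m = 1.5 km × 915/3220 = 0.426 km.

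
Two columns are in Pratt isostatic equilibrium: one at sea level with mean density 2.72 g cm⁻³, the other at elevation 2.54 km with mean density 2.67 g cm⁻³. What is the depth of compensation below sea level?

136 km

ρ_ref D = ρ (D + h) → D (ρ_ref − ρ) = ρ h.
D = ρ h/(ρ_ref − ρ) = 2.67 × 2.54 km/(2.72 − 2.67) = 136 km.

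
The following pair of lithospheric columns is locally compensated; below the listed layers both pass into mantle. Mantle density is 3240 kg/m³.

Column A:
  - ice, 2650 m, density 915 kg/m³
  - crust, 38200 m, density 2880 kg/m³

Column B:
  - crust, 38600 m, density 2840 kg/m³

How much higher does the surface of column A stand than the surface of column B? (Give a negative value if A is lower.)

For any compensation level in the mantle, the mantle terms cancel and isostasy reduces to e = (Σt_A − Σt_B) − (Σ(ρt)_A − Σ(ρt)_B) / ρ_m.
Σt_A = 40850 m; Σt_B = 38600 m; Σ(ρt)_A = 112440750; Σ(ρt)_B = 109624000 (in m·kg/m³).
e = (40850 − 38600) − (112440750 − 109624000) / 3240 = 1380 m.

1380 m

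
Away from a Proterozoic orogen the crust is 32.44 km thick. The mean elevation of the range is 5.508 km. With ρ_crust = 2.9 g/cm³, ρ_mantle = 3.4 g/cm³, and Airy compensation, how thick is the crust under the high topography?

69.9 km

Root depth r = h ρ_c / (ρ_m − ρ_c) = 5.508 km × 2.9 / 0.5 = 31.95 km.
Total thickness = T + h + r = 32.44 km + 5.508 km + 31.95 km = 69.9 km.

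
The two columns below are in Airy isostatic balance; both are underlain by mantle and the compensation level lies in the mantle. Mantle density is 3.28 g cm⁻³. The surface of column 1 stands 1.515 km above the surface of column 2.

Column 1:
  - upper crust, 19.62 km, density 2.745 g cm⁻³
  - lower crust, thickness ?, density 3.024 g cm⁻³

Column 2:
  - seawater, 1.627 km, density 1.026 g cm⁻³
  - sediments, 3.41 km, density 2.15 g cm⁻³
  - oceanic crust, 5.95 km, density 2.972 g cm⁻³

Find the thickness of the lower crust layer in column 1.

Take the compensation level at the base of the deeper column (depth z_c below the surface of column 1) and equate Σ ρ_i t_i down to z_c; mantle fills any gap and the z_c terms cancel.
Column 1: 19.62×2.745 + x×3.024 + (z_c − 19.62 − x)×3.28
Column 2: 1.515×0 + 1.627×1.026 + 3.41×2.15 + 5.95×2.972 + (z_c − 1.515 − 10.987)×3.28
The z_c×3.28 term appears on both sides and cancels. Collect the known terms of each column as K = Σ(ρt)_known − 3.28 × (depth of known layers): K_1 = 53.8569 − 3.28×19.62 = −10.4967; K_2 = 26.684202 − 3.28×(1.515 + 10.987) = −14.322358.
Balance: K_1 − x×(3.28 − 3.024) = K_2, so x = (K_1 − K_2)/(3.28 − 3.024) = 3.82566/0.256 = 14.9 km.

14.9 km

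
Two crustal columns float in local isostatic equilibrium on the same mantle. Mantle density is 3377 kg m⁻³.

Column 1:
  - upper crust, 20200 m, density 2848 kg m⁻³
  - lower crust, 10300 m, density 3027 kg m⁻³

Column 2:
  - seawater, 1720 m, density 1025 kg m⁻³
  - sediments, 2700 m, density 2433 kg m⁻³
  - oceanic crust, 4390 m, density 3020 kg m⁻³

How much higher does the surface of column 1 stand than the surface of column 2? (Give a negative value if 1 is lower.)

1820 m

For any compensation level in the mantle, the mantle terms cancel and isostasy reduces to e = (Σt_1 − Σt_2) − (Σ(ρt)_1 − Σ(ρt)_2) / ρ_m.
Σt_1 = 30500 m; Σt_2 = 8810 m; Σ(ρt)_1 = 88707700; Σ(ρt)_2 = 21589900 (in m·kg m⁻³).
e = (30500 − 8810) − (88707700 − 21589900) / 3377 = 1820 m.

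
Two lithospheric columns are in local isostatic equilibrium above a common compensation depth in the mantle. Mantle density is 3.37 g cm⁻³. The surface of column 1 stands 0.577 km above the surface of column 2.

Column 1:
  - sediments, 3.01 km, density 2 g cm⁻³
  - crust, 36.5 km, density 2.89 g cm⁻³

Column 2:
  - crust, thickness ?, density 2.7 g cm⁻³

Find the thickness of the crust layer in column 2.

Take the compensation level at the base of the deeper column (depth z_c below the surface of column 1) and equate Σ ρ_i t_i down to z_c; mantle fills any gap and the z_c terms cancel.
Column 1: 3.01×2 + 36.5×2.89 + (z_c − 39.51)×3.37
Column 2: 0.577×0 + x×2.7 + (z_c − 0.577 − 0 − x)×3.37
The z_c×3.37 term appears on both sides and cancels. Collect the known terms of each column as K = Σ(ρt)_known − 3.37 × (depth of known layers): K_1 = 111.505 − 3.37×39.51 = −21.6437; K_2 = 0 − 3.37×(0.577 + 0) = −1.94449.
Balance: K_1 = K_2 − x×(3.37 − 2.7), so x = (K_2 − K_1)/(3.37 − 2.7) = 19.6992/0.67 = 29.4 km.

29.4 km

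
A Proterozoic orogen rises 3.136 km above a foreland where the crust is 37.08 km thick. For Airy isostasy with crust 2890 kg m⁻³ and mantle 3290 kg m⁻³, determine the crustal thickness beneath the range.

Root depth r = h ρ_c / (ρ_m − ρ_c) = 3.136 km × 2890 / 400 = 22.66 km.
Total thickness = T + h + r = 37.08 km + 3.136 km + 22.66 km = 62.9 km.

62.9 km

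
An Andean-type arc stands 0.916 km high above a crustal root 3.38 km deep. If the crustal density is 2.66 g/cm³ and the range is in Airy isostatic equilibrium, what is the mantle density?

3.38 g/cm³

Airy balance: ρ_c h = (ρ_m − ρ_c) r → ρ_m = ρ_c (1 + h/r).
ρ_m = 2.66 × (1 + 0.916 km/3.38 km) = 3.38 g/cm³.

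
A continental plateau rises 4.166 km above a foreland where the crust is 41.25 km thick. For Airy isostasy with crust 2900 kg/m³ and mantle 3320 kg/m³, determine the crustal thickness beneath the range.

74.2 km

Root depth r = h ρ_c / (ρ_m − ρ_c) = 4.166 km × 2900 / 420 = 28.77 km.
Total thickness = T + h + r = 41.25 km + 4.166 km + 28.77 km = 74.2 km.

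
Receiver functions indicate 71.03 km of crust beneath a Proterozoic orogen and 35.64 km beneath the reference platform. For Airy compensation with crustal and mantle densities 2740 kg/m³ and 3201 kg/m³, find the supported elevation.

5.1 km

Excess crust Δ = 71.03 km − 35.64 km = 35.39 km, split between elevation h and root r with h + r = Δ.
Airy balance ρ_c h = (ρ_m − ρ_c) r gives r = h ρ_c/(ρ_m − ρ_c), so h (1 + ρ_c/(ρ_m − ρ_c)) = Δ, i.e. h = Δ (ρ_m − ρ_c)/ρ_m.
h = 35.39 km × 461/3201 = 5.1 km.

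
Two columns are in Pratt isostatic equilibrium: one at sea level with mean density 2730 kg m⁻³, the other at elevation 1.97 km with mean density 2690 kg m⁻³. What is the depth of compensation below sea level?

ρ_ref D = ρ (D + h) → D (ρ_ref − ρ) = ρ h.
D = ρ h/(ρ_ref − ρ) = 2690 × 1.97 km/(2730 − 2690) = 132 km.

132 km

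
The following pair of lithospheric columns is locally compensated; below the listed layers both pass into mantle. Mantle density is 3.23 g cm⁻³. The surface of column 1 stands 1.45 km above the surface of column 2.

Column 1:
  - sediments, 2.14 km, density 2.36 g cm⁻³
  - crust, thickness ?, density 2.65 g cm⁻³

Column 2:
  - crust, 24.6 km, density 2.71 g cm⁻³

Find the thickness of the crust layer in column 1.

26.9 km

Take the compensation level at the base of the deeper column (depth z_c below the surface of column 1) and equate Σ ρ_i t_i down to z_c; mantle fills any gap and the z_c terms cancel.
Column 1: 2.14×2.36 + x×2.65 + (z_c − 2.14 − x)×3.23
Column 2: 1.45×0 + 24.6×2.71 + (z_c − 1.45 − 24.6)×3.23
The z_c×3.23 term appears on both sides and cancels. Collect the known terms of each column as K = Σ(ρt)_known − 3.23 × (depth of known layers): K_1 = 5.0504 − 3.23×2.14 = −1.8618; K_2 = 66.666 − 3.23×(1.45 + 24.6) = −17.4755.
Balance: K_1 − x×(3.23 − 2.65) = K_2, so x = (K_1 − K_2)/(3.23 − 2.65) = 15.6137/0.58 = 26.9 km.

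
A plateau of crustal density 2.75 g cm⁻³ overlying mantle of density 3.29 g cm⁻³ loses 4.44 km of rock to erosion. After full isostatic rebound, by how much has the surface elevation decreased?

0.729 km

Rebound u = e ρ_c/ρ_m = 4.44 km × 2.75/3.29 = 3.711 km.
Net surface drop = e − u = 4.44 km − 3.711 km = e (ρ_m − ρ_c)/ρ_m = 0.729 km.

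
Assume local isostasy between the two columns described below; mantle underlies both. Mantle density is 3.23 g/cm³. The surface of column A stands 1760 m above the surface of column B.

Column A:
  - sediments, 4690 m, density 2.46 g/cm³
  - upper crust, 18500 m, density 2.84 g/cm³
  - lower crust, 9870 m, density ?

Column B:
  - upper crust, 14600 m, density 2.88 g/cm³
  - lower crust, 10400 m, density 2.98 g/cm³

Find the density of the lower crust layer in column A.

Take the compensation level at the base of the deeper column (depth z_c below the surface of column A) and equate Σ ρ_i t_i down to z_c; mantle fills any gap and the z_c terms cancel.
Column A: 4690×2.46 + 18500×2.84 + 9870×ρ + (z_c − 33060)×3.23
Column B: 1760×0 + 14600×2.88 + 10400×2.98 + (z_c − 1760 − 25000)×3.23
The z_c×3.23 term appears on both sides and cancels. Collect the known terms of each column as K = Σ(ρt)_known − 3.23 × (depth of known layers): K_A = 64077.4 − 3.23×33060 = −42706.4; K_B = 73040 − 3.23×(1760 + 25000) = −13394.8.
Balance: K_A + 9870×ρ = K_B, so ρ = (K_B − K_A)/9870 = 29311.6/9870 = 2.97 g/cm³.

2.97 g/cm³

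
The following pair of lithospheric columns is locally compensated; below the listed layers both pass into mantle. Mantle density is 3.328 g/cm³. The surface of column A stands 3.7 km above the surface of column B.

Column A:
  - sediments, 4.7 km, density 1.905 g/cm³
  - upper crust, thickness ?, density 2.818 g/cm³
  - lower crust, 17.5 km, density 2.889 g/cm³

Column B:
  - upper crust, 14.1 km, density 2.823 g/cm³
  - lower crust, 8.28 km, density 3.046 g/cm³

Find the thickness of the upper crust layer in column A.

Take the compensation level at the base of the deeper column (depth z_c below the surface of column A) and equate Σ ρ_i t_i down to z_c; mantle fills any gap and the z_c terms cancel.
Column A: 4.7×1.905 + x×2.818 + 17.5×2.889 + (z_c − 22.2 − x)×3.328
Column B: 3.7×0 + 14.1×2.823 + 8.28×3.046 + (z_c − 3.7 − 22.38)×3.328
The z_c×3.328 term appears on both sides and cancels. Collect the known terms of each column as K = Σ(ρt)_known − 3.328 × (depth of known layers): K_A = 59.511 − 3.328×22.2 = −14.3706; K_B = 65.02518 − 3.328×(3.7 + 22.38) = −21.76906.
Balance: K_A − x×(3.328 − 2.818) = K_B, so x = (K_A − K_B)/(3.328 − 2.818) = 7.39846/0.51 = 14.5 km.

14.5 km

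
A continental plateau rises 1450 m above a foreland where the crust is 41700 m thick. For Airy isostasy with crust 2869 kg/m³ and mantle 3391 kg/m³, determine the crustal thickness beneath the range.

51100 m

Root depth r = h ρ_c / (ρ_m − ρ_c) = 1450 m × 2869 / 522 = 7969 m.
Total thickness = T + h + r = 41700 m + 1450 m + 7969 m = 51100 m.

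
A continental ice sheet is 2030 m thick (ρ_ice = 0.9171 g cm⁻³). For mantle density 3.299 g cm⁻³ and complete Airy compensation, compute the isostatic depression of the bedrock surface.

564 m

For local isostatic compensation: the ice load ρ_ice t is balanced by mantle displaced below, ρ_m s.
s = t ρ_ice / ρ_m = 2030 m × 0.9171/3.299 = 564 m.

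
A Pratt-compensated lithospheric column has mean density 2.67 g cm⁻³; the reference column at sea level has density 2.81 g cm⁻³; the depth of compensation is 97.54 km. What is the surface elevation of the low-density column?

ρ_ref D = ρ (D + h) → h = D (ρ_ref − ρ)/ρ.
h = 97.54 km × (2.81 − 2.67)/2.67 = 5.11 km.

5.11 km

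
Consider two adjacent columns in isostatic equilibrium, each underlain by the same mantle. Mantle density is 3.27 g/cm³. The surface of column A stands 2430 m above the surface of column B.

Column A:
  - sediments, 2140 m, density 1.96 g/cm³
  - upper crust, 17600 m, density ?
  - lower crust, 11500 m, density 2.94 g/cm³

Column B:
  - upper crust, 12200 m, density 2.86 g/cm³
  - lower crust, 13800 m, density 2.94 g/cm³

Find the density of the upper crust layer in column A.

Take the compensation level at the base of the deeper column (depth z_c below the surface of column A) and equate Σ ρ_i t_i down to z_c; mantle fills any gap and the z_c terms cancel.
Column A: 2140×1.96 + 17600×ρ + 11500×2.94 + (z_c − 31240)×3.27
Column B: 2430×0 + 12200×2.86 + 13800×2.94 + (z_c − 2430 − 26000)×3.27
The z_c×3.27 term appears on both sides and cancels. Collect the known terms of each column as K = Σ(ρt)_known − 3.27 × (depth of known layers): K_A = 38004.4 − 3.27×31240 = −64150.4; K_B = 75464 − 3.27×(2430 + 26000) = −17502.1.
Balance: K_A + 17600×ρ = K_B, so ρ = (K_B − K_A)/17600 = 46648.3/17600 = 2.65 g/cm³.

2.65 g/cm³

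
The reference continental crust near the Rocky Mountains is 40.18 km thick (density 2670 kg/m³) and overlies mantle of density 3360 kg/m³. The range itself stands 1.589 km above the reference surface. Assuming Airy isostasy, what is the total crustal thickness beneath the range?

Root depth r = h ρ_c / (ρ_m − ρ_c) = 1.589 km × 2670 / 690 = 6.149 km.
Total thickness = T + h + r = 40.18 km + 1.589 km + 6.149 km = 47.9 km.

47.9 km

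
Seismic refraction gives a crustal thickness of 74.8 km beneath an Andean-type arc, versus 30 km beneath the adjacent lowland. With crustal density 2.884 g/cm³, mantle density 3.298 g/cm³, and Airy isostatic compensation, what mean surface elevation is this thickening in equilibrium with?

Excess crust Δ = 74.8 km − 30 km = 44.8 km, split between elevation h and root r with h + r = Δ.
Airy balance ρ_c h = (ρ_m − ρ_c) r gives r = h ρ_c/(ρ_m − ρ_c), so h (1 + ρ_c/(ρ_m − ρ_c)) = Δ, i.e. h = Δ (ρ_m − ρ_c)/ρ_m.
h = 44.8 km × 0.414/3.298 = 5.62 km.

5.62 km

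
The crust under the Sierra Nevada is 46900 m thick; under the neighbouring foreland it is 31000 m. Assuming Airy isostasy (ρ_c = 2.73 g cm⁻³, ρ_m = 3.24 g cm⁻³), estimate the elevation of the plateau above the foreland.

Excess crust Δ = 46900 m − 31000 m = 15900 m, split between elevation h and root r with h + r = Δ.
Airy balance ρ_c h = (ρ_m − ρ_c) r gives r = h ρ_c/(ρ_m − ρ_c), so h (1 + ρ_c/(ρ_m − ρ_c)) = Δ, i.e. h = Δ (ρ_m − ρ_c)/ρ_m.
h = 15900 m × 0.51/3.24 = 2500 m.

2500 m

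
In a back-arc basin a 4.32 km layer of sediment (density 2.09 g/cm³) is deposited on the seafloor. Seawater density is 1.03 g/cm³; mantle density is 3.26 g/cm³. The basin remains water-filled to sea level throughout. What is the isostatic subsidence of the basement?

2.05 km

Submarine loading: the sediment displaces seawater, and the subsidence is in turn flooded, so s (ρ_m − ρ_w) = t (ρ_sed − ρ_w).
s = 4.32 km × (2.09 − 1.03) / (3.26 − 1.03) = 2.05 km.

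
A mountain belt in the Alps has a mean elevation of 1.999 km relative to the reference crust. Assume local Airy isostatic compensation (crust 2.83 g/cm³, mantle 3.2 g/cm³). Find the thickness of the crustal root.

In Airy isostatic equilibrium: the weight of the topography is balanced by the buoyancy of the root, ρ_c h = (ρ_m − ρ_c) r.
r = h · ρ_c / (ρ_m − ρ_c) = 1.999 km × 2.83 / (3.2 − 2.83) = 15.3 km.

15.3 km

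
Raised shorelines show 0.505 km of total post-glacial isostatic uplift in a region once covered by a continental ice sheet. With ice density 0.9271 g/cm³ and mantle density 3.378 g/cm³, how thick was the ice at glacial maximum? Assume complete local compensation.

u = t ρ_ice/ρ_m → t = u ρ_m/ρ_ice = 0.505 km × 3.378/0.9271 = 1.84 km.

1.84 km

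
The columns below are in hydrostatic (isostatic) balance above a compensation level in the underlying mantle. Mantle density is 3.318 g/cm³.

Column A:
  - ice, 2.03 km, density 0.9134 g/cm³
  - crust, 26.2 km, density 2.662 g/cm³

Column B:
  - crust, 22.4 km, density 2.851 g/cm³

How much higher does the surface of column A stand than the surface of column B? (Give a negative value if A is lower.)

3.5 km

For any compensation level in the mantle, the mantle terms cancel and isostasy reduces to e = (Σt_A − Σt_B) − (Σ(ρt)_A − Σ(ρt)_B) / ρ_m.
Σt_A = 28.23 km; Σt_B = 22.4 km; Σ(ρt)_A = 71.598602; Σ(ρt)_B = 63.8624 (in km·g/cm³).
e = (28.23 − 22.4) − (71.598602 − 63.8624) / 3.318 = 3.5 km.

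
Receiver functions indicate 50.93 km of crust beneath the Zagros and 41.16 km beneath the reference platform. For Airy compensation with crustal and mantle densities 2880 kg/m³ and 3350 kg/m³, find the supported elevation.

Excess crust Δ = 50.93 km − 41.16 km = 9.77 km, split between elevation h and root r with h + r = Δ.
Airy balance ρ_c h = (ρ_m − ρ_c) r gives r = h ρ_c/(ρ_m − ρ_c), so h (1 + ρ_c/(ρ_m − ρ_c)) = Δ, i.e. h = Δ (ρ_m − ρ_c)/ρ_m.
h = 9.77 km × 470/3350 = 1.37 km.

1.37 km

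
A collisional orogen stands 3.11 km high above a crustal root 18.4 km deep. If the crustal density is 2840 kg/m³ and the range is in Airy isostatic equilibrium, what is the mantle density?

Airy balance: ρ_c h = (ρ_m − ρ_c) r → ρ_m = ρ_c (1 + h/r).
ρ_m = 2840 × (1 + 3.11 km/18.4 km) = 3320 kg/m³.

3320 kg/m³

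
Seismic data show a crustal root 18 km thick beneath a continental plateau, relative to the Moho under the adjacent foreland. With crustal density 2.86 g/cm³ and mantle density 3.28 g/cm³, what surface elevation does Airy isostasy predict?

2.64 km

Equating mass per unit area of the two columns: ρ_c h = (ρ_m − ρ_c) r.
h = r (ρ_m − ρ_c) / ρ_c = 18 km × (3.28 − 2.86) / 2.86 = 2.64 km.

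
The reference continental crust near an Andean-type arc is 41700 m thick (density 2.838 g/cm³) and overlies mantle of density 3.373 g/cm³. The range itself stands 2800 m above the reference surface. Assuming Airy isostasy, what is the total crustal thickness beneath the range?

59400 m

Root depth r = h ρ_c / (ρ_m − ρ_c) = 2800 m × 2.838 / 0.535 = 14850 m.
Total thickness = T + h + r = 41700 m + 2800 m + 14850 m = 59400 m.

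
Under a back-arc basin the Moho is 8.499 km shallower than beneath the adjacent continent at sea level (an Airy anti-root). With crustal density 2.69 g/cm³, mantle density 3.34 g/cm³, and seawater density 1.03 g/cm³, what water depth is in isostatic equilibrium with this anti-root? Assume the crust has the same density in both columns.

Replacing a thickness d of crust by seawater at the top must be balanced by replacing crust with mantle at the base: d (ρ_c − ρ_w) = a (ρ_m − ρ_c).
d = a (ρ_m − ρ_c)/(ρ_c − ρ_w) = 8.499 km × 0.65/1.66 = 3.33 km.

3.33 km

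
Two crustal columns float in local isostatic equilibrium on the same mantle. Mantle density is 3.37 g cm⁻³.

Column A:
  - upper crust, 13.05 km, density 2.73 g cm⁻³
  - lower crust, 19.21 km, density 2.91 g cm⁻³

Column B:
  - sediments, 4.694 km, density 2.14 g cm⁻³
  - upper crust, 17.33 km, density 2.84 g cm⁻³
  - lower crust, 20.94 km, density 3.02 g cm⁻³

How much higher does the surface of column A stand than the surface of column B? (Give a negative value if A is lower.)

For any compensation level in the mantle, the mantle terms cancel and isostasy reduces to e = (Σt_A − Σt_B) − (Σ(ρt)_A − Σ(ρt)_B) / ρ_m.
Σt_A = 32.26 km; Σt_B = 42.964 km; Σ(ρt)_A = 91.5276; Σ(ρt)_B = 122.50116 (in km·g cm⁻³).
e = (32.26 − 42.964) − (91.5276 − 122.50116) / 3.37 = −1.51 km.

−1.51 km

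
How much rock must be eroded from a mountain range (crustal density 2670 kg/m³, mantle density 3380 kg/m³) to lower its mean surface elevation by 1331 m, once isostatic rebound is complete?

6340 m

Net drop Δ = e − u = e − e ρ_c/ρ_m = e (ρ_m − ρ_c)/ρ_m.
e = Δ ρ_m/(ρ_m − ρ_c) = 1331 m × 3380/710 = 6340 m.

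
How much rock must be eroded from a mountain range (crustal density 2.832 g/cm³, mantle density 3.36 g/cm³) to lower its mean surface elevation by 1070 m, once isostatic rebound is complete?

6810 m

Net drop Δ = e − u = e − e ρ_c/ρ_m = e (ρ_m − ρ_c)/ρ_m.
e = Δ ρ_m/(ρ_m − ρ_c) = 1070 m × 3.36/0.528 = 6810 m.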